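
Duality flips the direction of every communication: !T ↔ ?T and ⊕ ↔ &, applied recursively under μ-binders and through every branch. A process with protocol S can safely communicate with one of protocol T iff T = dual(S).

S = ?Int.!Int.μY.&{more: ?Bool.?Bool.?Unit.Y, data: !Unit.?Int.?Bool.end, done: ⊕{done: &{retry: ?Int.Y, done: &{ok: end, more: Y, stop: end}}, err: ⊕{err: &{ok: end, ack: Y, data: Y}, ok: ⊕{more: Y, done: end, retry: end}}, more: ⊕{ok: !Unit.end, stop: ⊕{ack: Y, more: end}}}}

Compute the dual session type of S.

?Int = !Int
  !Int = ?Int
    μY = μY  (rec unchanged)
      &{more,data,done} = ⊕{more,data,done}  (offer→select)
        • more:
          ?Bool = !Bool
            ?Bool = !Bool
              ?Unit = !Unit
                Y ↦ Y
        • data:
          !Unit = ?Unit
            ?Int = !Int
              ?Bool = !Bool
                end ↦ end
        • done:
          ⊕{done,err,more} = &{done,err,more}  (⊕→&)
            • done:
              &{retry,done} = ⊕{retry,done}  (offer→select)
                • retry:
                  ?Int = !Int
                    Y ↦ Y
                • done:
                  &{ok,more,stop} = ⊕{ok,more,stop}  (offer→select)
                    • ok:
                      end ↦ end
                    • more:
                      Y ↦ Y
                    • stop:
                      end ↦ end
            • err:
              ⊕{err,ok} = &{err,ok}  (⊕→&)
                • err:
                  &{ok,ack,data} = ⊕{ok,ack,data}  (offer→select)
                    • ok:
                      end ↦ end
                    • ack:
                      Y ↦ Y
                    • data:
                      Y ↦ Y
                • ok:
                  ⊕{more,done,retry} = &{more,done,retry}  (⊕→&)
                    • more:
                      Y ↦ Y
                    • done:
                      end ↦ end
                    • retry:
                      end ↦ end
            • more:
              ⊕{ok,stop} = &{ok,stop}  (⊕→&)
                • ok:
                  !Unit = ?Unit
                    end ↦ end
                • stop:
                  ⊕{ack,more} = &{ack,more}  (⊕→&)
                    • ack:
                      Y ↦ Y
                    • more:
                      end ↦ end

!Int.?Int.μY.⊕{more: !Bool.!Bool.!Unit.Y, data: ?Unit.!Int.!Bool.end, done: &{done: ⊕{retry: !Int.Y, done: ⊕{ok: end, more: Y, stop: end}}, err: &{err: ⊕{ok: end, ack: Y, data: Y}, ok: &{more: Y, done: end, retry: end}}, more: &{ok: ?Unit.end, stop: &{ack: Y, more: end}}}}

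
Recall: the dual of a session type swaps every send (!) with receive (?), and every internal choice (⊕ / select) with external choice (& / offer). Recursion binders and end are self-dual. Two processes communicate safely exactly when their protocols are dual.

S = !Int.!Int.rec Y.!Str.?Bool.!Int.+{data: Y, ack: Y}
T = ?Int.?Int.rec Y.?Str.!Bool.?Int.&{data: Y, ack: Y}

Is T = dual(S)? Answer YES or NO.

YES

!Int ‖ ?Int  match
  !Int ‖ ?Int  match
    rec Y ‖ rec Y  match (binder kept)
      !Str ‖ ?Str  match
        ?Bool ‖ !Bool  match
          !Int ‖ ?Int  match
            +{data,ack} ‖ &{data,ack}  match label sets agree
              case data:
                Y ‖ Y  match
              case ack:
                Y ‖ Y  match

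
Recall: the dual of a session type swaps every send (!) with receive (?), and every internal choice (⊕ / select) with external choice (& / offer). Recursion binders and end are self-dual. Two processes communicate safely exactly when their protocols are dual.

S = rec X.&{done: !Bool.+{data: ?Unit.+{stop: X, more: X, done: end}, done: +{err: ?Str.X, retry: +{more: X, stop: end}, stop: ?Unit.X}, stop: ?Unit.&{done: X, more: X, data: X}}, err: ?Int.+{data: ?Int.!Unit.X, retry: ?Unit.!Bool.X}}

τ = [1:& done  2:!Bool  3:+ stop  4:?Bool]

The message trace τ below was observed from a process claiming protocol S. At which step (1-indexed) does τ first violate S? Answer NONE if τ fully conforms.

@1 & done  ✓  state: !Bool.+{data: ?Unit.+{stop: rec X.…, more: rec X.…, done: end}, done: +{err: ?Str.rec X.…, retry: +{more: rec X.…, stop: end}, stop: ?Unit.rec X.…}, stop: ?Unit.&{done: rec X.…, more: rec X.…, data: rec X.…}}
@2 !Bool  ✓  state: +{data: ?Unit.+{stop: rec X.…, more: rec X.…, done: end}, done: +{err: ?Str.rec X.…, retry: +{more: rec X.…, stop: end}, stop: ?Unit.rec X.…}, stop: ?Unit.&{done: rec X.…, more: rec X.…, data: rec X.…}}
@3 + stop  ✓  state: ?Unit.&{done: rec X.…, more: rec X.…, data: rec X.…}
@4 got ?Bool, protocol expects ?Unit  ✗

4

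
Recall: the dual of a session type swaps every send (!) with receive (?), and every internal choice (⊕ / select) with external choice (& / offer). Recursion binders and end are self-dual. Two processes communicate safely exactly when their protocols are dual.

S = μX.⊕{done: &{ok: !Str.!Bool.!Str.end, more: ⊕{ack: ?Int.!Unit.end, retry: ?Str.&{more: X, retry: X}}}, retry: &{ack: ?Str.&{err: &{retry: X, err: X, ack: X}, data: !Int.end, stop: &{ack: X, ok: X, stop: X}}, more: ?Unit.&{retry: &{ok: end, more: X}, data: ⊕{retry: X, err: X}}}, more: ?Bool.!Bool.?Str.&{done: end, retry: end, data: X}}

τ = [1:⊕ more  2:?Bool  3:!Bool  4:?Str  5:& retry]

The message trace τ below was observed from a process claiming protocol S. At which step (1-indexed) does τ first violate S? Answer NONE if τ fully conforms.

NONE

[1] ⊕ more  ✓  cont: ?Bool.!Bool.?Str.&{done: end, retry: end, data: μX.…}
[2] ?Bool  ✓  cont: !Bool.?Str.&{done: end, retry: end, data: μX.…}
[3] !Bool  ✓  cont: ?Str.&{done: end, retry: end, data: μX.…}
[4] ?Str  ✓  cont: &{done: end, retry: end, data: μX.…}
[5] & retry  ✓  cont: end
trace exhausted — no violation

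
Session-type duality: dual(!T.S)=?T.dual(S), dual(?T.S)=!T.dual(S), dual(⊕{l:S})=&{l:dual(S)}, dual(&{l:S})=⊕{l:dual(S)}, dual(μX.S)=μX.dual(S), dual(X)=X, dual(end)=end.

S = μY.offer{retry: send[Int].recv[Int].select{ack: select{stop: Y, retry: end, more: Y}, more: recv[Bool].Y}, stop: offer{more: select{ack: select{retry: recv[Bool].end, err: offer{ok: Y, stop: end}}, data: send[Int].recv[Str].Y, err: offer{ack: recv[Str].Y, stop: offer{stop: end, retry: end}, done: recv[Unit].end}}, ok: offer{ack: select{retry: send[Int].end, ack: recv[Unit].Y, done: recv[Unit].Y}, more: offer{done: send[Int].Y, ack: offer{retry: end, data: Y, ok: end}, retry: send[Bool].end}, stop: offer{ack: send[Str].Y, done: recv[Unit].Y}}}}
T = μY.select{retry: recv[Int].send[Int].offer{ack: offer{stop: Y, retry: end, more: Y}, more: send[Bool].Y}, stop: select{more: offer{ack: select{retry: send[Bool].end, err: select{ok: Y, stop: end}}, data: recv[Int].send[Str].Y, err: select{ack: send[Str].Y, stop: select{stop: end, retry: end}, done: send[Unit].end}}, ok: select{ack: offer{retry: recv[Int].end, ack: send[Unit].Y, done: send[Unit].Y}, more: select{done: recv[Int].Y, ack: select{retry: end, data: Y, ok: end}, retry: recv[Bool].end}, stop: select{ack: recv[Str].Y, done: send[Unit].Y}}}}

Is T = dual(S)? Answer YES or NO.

μY | μY  ✓ (μ self-dual)
  offer{retry,stop} | select{retry,stop}  ✓ labels match
    [retry]
      send[Int] | recv[Int]  ✓
        recv[Int] | send[Int]  ✓
          select{ack,more} | offer{ack,more}  ✓ labels match
            [ack]
              select{stop,retry,more} | offer{stop,retry,more}  ✓ labels match
                [stop]
                  Y | Y  ✓
                [retry]
                  end | end  ✓
                [more]
                  Y | Y  ✓
            [more]
              recv[Bool] | send[Bool]  ✓
                Y | Y  ✓
    [stop]
      offer{more,ok} | select{more,ok}  ✓ labels match
        [more]
          select{ack,data,err} | offer{ack,data,err}  ✓ labels match
            [ack]
              select{retry,err} | select{retry,err}  ✗ choice polarity not flipped — not dual

NO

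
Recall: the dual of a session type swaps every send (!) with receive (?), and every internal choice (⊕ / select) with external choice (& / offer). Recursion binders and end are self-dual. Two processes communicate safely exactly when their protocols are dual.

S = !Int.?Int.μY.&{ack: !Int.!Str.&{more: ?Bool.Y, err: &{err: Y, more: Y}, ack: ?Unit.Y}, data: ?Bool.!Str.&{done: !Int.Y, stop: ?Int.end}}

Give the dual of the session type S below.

!Int → ?Int
  ?Int → !Int
    μY → μY  (rec unchanged)
      &{ack,data} → ⊕{ack,data}  (external→internal)
        case ack:
          !Int → ?Int
            !Str → ?Str
              &{more,err,ack} → ⊕{more,err,ack}  (external→internal)
                case more:
                  ?Bool → !Bool
                    Y self-dual
                case err:
                  &{err,more} → ⊕{err,more}  (external→internal)
                    case err:
                      Y self-dual
                    case more:
                      Y self-dual
                case ack:
                  ?Unit → !Unit
                    Y self-dual
        case data:
          ?Bool → !Bool
            !Str → ?Str
              &{done,stop} → ⊕{done,stop}  (external→internal)
                case done:
                  !Int → ?Int
                    Y self-dual
                case stop:
                  ?Int → !Int
                    end self-dual

?Int.!Int.μY.⊕{ack: ?Int.?Str.⊕{more: !Bool.Y, err: ⊕{err: Y, more: Y}, ack: !Unit.Y}, data: !Bool.?Str.⊕{done: ?Int.Y, stop: !Int.end}}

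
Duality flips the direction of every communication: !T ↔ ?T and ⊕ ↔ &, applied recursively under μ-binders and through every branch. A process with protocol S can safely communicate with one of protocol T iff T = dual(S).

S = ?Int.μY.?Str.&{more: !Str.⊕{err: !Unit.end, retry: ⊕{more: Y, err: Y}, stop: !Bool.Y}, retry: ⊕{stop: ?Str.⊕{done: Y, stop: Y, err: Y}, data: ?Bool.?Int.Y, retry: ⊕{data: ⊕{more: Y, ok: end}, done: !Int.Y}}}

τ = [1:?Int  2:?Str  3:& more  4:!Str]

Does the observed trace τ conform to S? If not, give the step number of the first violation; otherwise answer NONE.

NONE

step 1: ?Int  ok  now at μY.…
step 2: ?Str  ok  now at &{more: !Str.⊕{err: !Unit.end, retry: ⊕{more: μY.…, err: μY.…}, stop: !Bool.μY.…}, retry: ⊕{stop: ?Str.⊕{done: μY.…, stop: μY.…, err: μY.…}, data: ?Bool.?Int.μY.…, retry: ⊕{data: ⊕{more: μY.…, ok: end}, done: !Int.μY.…}}}
step 3: & more  ok  now at !Str.⊕{err: !Unit.end, retry: ⊕{more: μY.…, err: μY.…}, stop: !Bool.μY.…}
step 4: !Str  ok  now at ⊕{err: !Unit.end, retry: ⊕{more: μY.…, err: μY.…}, stop: !Bool.μY.…}
τ conforms to S (length 4)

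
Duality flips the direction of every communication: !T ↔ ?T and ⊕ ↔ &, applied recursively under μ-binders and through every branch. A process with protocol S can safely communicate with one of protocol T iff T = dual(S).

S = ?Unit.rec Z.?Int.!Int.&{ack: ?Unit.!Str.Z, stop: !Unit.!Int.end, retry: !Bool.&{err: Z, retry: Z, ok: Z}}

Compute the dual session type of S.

?Unit ↦ !Unit
  rec Z ↦ rec Z  (μ self-dual)
    ?Int ↦ !Int
      !Int ↦ ?Int
        &{ack,stop,retry} ↦ +{ack,stop,retry}  (offer→select)
          • ack:
            ?Unit ↦ !Unit
              !Str ↦ ?Str
                dual(Z) = Z
          • stop:
            !Unit ↦ ?Unit
              !Int ↦ ?Int
                dual(end) = end
          • retry:
            !Bool ↦ ?Bool
              &{err,retry,ok} ↦ +{err,retry,ok}  (offer→select)
                • err:
                  dual(Z) = Z
                • retry:
                  dual(Z) = Z
                • ok:
                  dual(Z) = Z

!Unit.rec Z.!Int.?Int.+{ack: !Unit.?Str.Z, stop: ?Unit.?Int.end, retry: ?Bool.+{err: Z, retry: Z, ok: Z}}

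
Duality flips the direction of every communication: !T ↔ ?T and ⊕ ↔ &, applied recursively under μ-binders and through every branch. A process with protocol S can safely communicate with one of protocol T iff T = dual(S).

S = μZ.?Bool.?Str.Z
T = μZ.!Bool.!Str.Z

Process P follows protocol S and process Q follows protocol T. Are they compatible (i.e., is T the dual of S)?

μZ | μZ  ✓ (rec unchanged)
  ?Bool | !Bool  ✓
    ?Str | !Str  ✓
      Z | Z  ✓

YES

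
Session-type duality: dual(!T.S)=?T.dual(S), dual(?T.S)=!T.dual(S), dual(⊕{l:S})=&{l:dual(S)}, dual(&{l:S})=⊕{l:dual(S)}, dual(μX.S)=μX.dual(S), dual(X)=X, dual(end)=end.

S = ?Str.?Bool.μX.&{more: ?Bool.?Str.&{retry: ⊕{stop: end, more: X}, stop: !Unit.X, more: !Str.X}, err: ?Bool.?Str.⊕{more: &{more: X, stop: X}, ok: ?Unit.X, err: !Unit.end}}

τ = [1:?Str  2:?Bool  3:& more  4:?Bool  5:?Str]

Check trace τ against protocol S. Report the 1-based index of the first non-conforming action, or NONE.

@1 ?Str  match  residual = ?Bool.μX.…
@2 ?Bool  match  residual = μX.…
@3 & more  match  residual = ?Bool.?Str.&{retry: ⊕{stop: end, more: μX.…}, stop: !Unit.μX.…, more: !Str.μX.…}
@4 ?Bool  match  residual = ?Str.&{retry: ⊕{stop: end, more: μX.…}, stop: !Unit.μX.…, more: !Str.μX.…}
@5 ?Str  match  residual = &{retry: ⊕{stop: end, more: μX.…}, stop: !Unit.μX.…, more: !Str.μX.…}
all 5 steps conform

NONE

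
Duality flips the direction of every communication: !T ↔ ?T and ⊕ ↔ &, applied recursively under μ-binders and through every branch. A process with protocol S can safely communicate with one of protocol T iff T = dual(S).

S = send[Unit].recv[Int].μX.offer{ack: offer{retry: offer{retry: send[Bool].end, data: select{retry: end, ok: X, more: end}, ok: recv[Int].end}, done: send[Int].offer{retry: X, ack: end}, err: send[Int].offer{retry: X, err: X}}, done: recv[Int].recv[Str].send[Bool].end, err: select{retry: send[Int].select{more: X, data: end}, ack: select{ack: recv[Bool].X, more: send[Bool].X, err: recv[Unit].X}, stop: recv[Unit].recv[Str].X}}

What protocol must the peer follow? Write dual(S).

recv[Unit].send[Int].μX.select{ack: select{retry: select{retry: recv[Bool].end, data: offer{retry: end, ok: X, more: end}, ok: send[Int].end}, done: recv[Int].select{retry: X, ack: end}, err: recv[Int].select{retry: X, err: X}}, done: send[Int].send[Str].recv[Bool].end, err: offer{retry: recv[Int].offer{more: X, data: end}, ack: offer{ack: send[Bool].X, more: recv[Bool].X, err: send[Unit].X}, stop: send[Unit].send[Str].X}}

send[Unit] ↦ recv[Unit]
  recv[Int] ↦ send[Int]
    μX ↦ μX  (binder kept)
      offer{ack,done,err} ↦ select{ack,done,err}  (offer→select)
        • ack:
          offer{retry,done,err} ↦ select{retry,done,err}  (offer→select)
            • retry:
              offer{retry,data,ok} ↦ select{retry,data,ok}  (offer→select)
                • retry:
                  send[Bool] ↦ recv[Bool]
                    dual(end) = end
                • data:
                  select{retry,ok,more} ↦ offer{retry,ok,more}  (internal→external)
                    • retry:
                      dual(end) = end
                    • ok:
                      dual(X) = X
                    • more:
                      dual(end) = end
                • ok:
                  recv[Int] ↦ send[Int]
                    dual(end) = end
            • done:
              send[Int] ↦ recv[Int]
                offer{retry,ack} ↦ select{retry,ack}  (offer→select)
                  • retry:
                    dual(X) = X
                  • ack:
                    dual(end) = end
            • err:
              send[Int] ↦ recv[Int]
                offer{retry,err} ↦ select{retry,err}  (offer→select)
                  • retry:
                    dual(X) = X
                  • err:
                    dual(X) = X
        • done:
          recv[Int] ↦ send[Int]
            recv[Str] ↦ send[Str]
              send[Bool] ↦ recv[Bool]
                dual(end) = end
        • err:
          select{retry,ack,stop} ↦ offer{retry,ack,stop}  (internal→external)
            • retry:
              send[Int] ↦ recv[Int]
                select{more,data} ↦ offer{more,data}  (internal→external)
                  • more:
                    dual(X) = X
                  • data:
                    dual(end) = end
            • ack:
              select{ack,more,err} ↦ offer{ack,more,err}  (internal→external)
                • ack:
                  recv[Bool] ↦ send[Bool]
                    dual(X) = X
                • more:
                  send[Bool] ↦ recv[Bool]
                    dual(X) = X
                • err:
                  recv[Unit] ↦ send[Unit]
                    dual(X) = X
            • stop:
              recv[Unit] ↦ send[Unit]
                recv[Str] ↦ send[Str]
                  dual(X) = X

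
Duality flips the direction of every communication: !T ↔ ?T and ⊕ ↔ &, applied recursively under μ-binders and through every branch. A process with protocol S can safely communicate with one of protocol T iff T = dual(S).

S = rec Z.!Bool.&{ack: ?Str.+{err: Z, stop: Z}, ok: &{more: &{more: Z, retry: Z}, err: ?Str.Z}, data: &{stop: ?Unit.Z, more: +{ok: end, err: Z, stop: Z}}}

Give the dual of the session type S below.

rec Z = rec Z  (binder kept)
  !Bool = ?Bool
    &{ack,ok,data} = +{ack,ok,data}  (&→⊕)
      [ack]
        ?Str = !Str
          +{err,stop} = &{err,stop}  (⊕→&)
            [err]
              Z ↦ Z
            [stop]
              Z ↦ Z
      [ok]
        &{more,err} = +{more,err}  (&→⊕)
          [more]
            &{more,retry} = +{more,retry}  (&→⊕)
              [more]
                Z ↦ Z
              [retry]
                Z ↦ Z
          [err]
            ?Str = !Str
              Z ↦ Z
      [data]
        &{stop,more} = +{stop,more}  (&→⊕)
          [stop]
            ?Unit = !Unit
              Z ↦ Z
          [more]
            +{ok,err,stop} = &{ok,err,stop}  (⊕→&)
              [ok]
                end ↦ end
              [err]
                Z ↦ Z
              [stop]
                Z ↦ Z

rec Z.?Bool.+{ack: !Str.&{err: Z, stop: Z}, ok: +{more: +{more: Z, retry: Z}, err: !Str.Z}, data: +{stop: !Unit.Z, more: &{ok: end, err: Z, stop: Z}}}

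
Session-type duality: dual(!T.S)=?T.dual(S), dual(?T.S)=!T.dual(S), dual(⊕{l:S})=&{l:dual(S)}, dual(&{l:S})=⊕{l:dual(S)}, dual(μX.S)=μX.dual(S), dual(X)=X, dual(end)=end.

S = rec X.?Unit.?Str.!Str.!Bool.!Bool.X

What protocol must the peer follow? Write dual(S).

rec X → rec X  (μ self-dual)
  ?Unit → !Unit
    ?Str → !Str
      !Str → ?Str
        !Bool → ?Bool
          !Bool → ?Bool
            dual(X) = X

rec X.!Unit.!Str.?Str.?Bool.?Bool.X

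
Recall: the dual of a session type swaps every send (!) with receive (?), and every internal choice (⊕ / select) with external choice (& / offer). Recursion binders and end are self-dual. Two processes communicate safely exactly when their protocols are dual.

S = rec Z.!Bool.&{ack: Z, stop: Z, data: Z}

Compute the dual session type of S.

rec Z ↦ rec Z  (rec unchanged)
  !Bool ↦ ?Bool
    &{ack,stop,data} ↦ +{ack,stop,data}  (external→internal)
      case ack:
        Z ↦ Z
      case stop:
        Z ↦ Z
      case data:
        Z ↦ Z

rec Z.?Bool.+{ack: Z, stop: Z, data: Z}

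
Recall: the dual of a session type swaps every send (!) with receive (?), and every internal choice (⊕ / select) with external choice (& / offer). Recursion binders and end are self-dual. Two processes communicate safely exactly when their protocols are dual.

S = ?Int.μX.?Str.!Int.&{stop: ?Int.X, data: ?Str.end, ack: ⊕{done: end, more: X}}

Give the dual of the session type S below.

?Int ↦ !Int
  μX ↦ μX  (μ self-dual)
    ?Str ↦ !Str
      !Int ↦ ?Int
        &{stop,data,ack} ↦ ⊕{stop,data,ack}  (external→internal)
          • stop:
            ?Int ↦ !Int
              dual(X) = X
          • data:
            ?Str ↦ !Str
              dual(end) = end
          • ack:
            ⊕{done,more} ↦ &{done,more}  (select→offer)
              • done:
                dual(end) = end
              • more:
                dual(X) = X

!Int.μX.!Str.?Int.⊕{stop: !Int.X, data: !Str.end, ack: &{done: end, more: X}}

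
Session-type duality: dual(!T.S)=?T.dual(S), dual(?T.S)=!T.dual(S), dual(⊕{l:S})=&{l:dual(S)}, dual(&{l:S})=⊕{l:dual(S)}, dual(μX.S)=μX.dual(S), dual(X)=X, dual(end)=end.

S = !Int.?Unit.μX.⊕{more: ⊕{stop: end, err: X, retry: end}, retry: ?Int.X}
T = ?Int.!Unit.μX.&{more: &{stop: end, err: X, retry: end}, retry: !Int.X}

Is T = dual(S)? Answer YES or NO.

!Int vs ?Int  ✓
  ?Unit vs !Unit  ✓
    μX vs μX  ✓ (rec unchanged)
      ⊕{more,retry} vs &{more,retry}  ✓ same labels
        • more:
          ⊕{stop,err,retry} vs &{stop,err,retry}  ✓ same labels
            • stop:
              end vs end  ✓
            • err:
              X vs X  ✓
            • retry:
              end vs end  ✓
        • retry:
          ?Int vs !Int  ✓
            X vs X  ✓

YES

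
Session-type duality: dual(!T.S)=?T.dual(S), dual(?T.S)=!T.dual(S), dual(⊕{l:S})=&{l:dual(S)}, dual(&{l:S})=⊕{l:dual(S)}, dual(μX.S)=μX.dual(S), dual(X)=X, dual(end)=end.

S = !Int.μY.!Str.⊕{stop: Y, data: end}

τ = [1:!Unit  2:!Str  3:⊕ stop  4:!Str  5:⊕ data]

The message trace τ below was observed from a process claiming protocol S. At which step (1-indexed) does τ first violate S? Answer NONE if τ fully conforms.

1

@1 got !Unit, protocol expects !Int  ✗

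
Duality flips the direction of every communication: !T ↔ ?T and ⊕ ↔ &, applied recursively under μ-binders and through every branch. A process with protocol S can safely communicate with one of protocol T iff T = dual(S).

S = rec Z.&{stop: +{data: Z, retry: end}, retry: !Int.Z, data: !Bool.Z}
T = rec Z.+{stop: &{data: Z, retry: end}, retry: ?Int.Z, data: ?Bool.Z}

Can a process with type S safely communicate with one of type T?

YES

rec Z vs rec Z  ok (binder kept)
  &{stop,retry,data} vs +{stop,retry,data}  ok labels match
    case stop:
      +{data,retry} vs &{data,retry}  ok labels match
        case data:
          Z vs Z  ok
        case retry:
          end vs end  ok
    case retry:
      !Int vs ?Int  ok
        Z vs Z  ok
    case data:
      !Bool vs ?Bool  ok
        Z vs Z  ok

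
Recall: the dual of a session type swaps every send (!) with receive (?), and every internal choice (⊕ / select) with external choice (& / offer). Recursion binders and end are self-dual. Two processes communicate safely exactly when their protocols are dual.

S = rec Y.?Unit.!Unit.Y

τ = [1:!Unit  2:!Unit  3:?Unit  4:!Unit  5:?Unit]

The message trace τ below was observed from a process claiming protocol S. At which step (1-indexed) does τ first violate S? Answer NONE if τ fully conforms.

[1] got !Unit, protocol expects ?Unit  ✗

1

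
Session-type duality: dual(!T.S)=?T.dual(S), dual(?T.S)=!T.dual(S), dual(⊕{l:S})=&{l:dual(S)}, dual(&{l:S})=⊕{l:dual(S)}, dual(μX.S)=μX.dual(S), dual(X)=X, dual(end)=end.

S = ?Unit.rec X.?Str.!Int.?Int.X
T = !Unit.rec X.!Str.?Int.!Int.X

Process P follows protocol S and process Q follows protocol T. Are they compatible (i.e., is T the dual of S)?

YES

?Unit ‖ !Unit  ✓
  rec X ‖ rec X  ✓ (μ self-dual)
    ?Str ‖ !Str  ✓
      !Int ‖ ?Int  ✓
        ?Int ‖ !Int  ✓
          X ‖ X  ✓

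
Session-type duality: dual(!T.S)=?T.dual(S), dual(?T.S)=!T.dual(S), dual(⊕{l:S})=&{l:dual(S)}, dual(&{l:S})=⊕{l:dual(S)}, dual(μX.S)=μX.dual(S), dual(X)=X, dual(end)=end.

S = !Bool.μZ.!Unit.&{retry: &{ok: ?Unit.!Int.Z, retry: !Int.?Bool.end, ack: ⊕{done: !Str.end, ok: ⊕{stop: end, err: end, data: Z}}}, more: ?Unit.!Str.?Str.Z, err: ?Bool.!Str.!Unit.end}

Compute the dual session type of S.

!Bool → ?Bool
  μZ → μZ  (rec unchanged)
    !Unit → ?Unit
      &{retry,more,err} → ⊕{retry,more,err}  (external→internal)
        [retry]
          &{ok,retry,ack} → ⊕{ok,retry,ack}  (external→internal)
            [ok]
              ?Unit → !Unit
                !Int → ?Int
                  dual(Z) = Z
            [retry]
              !Int → ?Int
                ?Bool → !Bool
                  dual(end) = end
            [ack]
              ⊕{done,ok} → &{done,ok}  (internal→external)
                [done]
                  !Str → ?Str
                    dual(end) = end
                [ok]
                  ⊕{stop,err,data} → &{stop,err,data}  (internal→external)
                    [stop]
                      dual(end) = end
                    [err]
                      dual(end) = end
                    [data]
                      dual(Z) = Z
        [more]
          ?Unit → !Unit
            !Str → ?Str
              ?Str → !Str
                dual(Z) = Z
        [err]
          ?Bool → !Bool
            !Str → ?Str
              !Unit → ?Unit
                dual(end) = end

?Bool.μZ.?Unit.⊕{retry: ⊕{ok: !Unit.?Int.Z, retry: ?Int.!Bool.end, ack: &{done: ?Str.end, ok: &{stop: end, err: end, data: Z}}}, more: !Unit.?Str.!Str.Z, err: !Bool.?Str.?Unit.end}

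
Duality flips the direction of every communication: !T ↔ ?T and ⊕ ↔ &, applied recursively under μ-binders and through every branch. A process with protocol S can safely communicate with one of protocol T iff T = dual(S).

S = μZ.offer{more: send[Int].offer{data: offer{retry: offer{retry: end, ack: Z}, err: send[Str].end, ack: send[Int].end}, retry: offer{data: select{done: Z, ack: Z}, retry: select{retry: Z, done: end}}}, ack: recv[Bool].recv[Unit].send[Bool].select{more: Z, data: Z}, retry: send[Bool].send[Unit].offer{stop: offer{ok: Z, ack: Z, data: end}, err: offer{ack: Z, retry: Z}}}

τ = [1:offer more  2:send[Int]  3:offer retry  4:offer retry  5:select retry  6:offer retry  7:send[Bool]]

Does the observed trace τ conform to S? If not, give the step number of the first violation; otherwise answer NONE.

step 1: offer more  match  cont: send[Int].offer{data: offer{retry: offer{retry: end, ack: μZ.…}, err: send[Str].end, ack: send[Int].end}, retry: offer{data: select{done: μZ.…, ack: μZ.…}, retry: select{retry: μZ.…, done: end}}}
step 2: send[Int]  match  cont: offer{data: offer{retry: offer{retry: end, ack: μZ.…}, err: send[Str].end, ack: send[Int].end}, retry: offer{data: select{done: μZ.…, ack: μZ.…}, retry: select{retry: μZ.…, done: end}}}
step 3: offer retry  match  cont: offer{data: select{done: μZ.…, ack: μZ.…}, retry: select{retry: μZ.…, done: end}}
step 4: offer retry  match  cont: select{retry: μZ.…, done: end}
step 5: select retry  match  cont: μZ.…
step 6: offer retry  match  cont: send[Bool].send[Unit].offer{stop: offer{ok: μZ.…, ack: μZ.…, data: end}, err: offer{ack: μZ.…, retry: μZ.…}}
step 7: send[Bool]  match  cont: send[Unit].offer{stop: offer{ok: μZ.…, ack: μZ.…, data: end}, err: offer{ack: μZ.…, retry: μZ.…}}
all 7 steps conform

NONE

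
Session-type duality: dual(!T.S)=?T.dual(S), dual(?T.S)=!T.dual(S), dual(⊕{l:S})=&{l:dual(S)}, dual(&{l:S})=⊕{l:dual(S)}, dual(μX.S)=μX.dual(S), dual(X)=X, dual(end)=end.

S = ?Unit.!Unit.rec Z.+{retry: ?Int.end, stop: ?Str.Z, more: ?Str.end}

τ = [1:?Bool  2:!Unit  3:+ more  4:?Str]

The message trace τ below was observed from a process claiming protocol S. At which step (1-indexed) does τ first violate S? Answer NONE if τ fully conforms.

[1] got ?Bool, protocol expects ?Unit  ✗

1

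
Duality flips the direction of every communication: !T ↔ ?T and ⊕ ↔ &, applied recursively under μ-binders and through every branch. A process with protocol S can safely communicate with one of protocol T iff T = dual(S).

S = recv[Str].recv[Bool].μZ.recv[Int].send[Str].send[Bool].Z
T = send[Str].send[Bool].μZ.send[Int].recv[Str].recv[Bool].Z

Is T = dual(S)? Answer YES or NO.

recv[Str] vs send[Str]  ✓
  recv[Bool] vs send[Bool]  ✓
    μZ vs μZ  ✓ (μ self-dual)
      recv[Int] vs send[Int]  ✓
        send[Str] vs recv[Str]  ✓
          send[Bool] vs recv[Bool]  ✓
            Z vs Z  ✓

YES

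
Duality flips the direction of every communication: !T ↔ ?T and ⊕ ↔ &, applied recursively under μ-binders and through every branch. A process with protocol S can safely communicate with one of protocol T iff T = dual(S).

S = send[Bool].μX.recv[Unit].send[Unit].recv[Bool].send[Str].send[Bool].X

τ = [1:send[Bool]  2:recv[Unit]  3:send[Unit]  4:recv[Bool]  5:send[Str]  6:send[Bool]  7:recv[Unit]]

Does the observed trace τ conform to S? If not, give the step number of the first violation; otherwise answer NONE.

@1 send[Bool]  ✓  cont: μX.…
@2 recv[Unit]  ✓  cont: send[Unit].recv[Bool].send[Str].send[Bool].μX.…
@3 send[Unit]  ✓  cont: recv[Bool].send[Str].send[Bool].μX.…
@4 recv[Bool]  ✓  cont: send[Str].send[Bool].μX.…
@5 send[Str]  ✓  cont: send[Bool].μX.…
@6 send[Bool]  ✓  cont: μX.…
@7 recv[Unit]  ✓  cont: send[Unit].recv[Bool].send[Str].send[Bool].μX.…
trace exhausted — no violation

NONE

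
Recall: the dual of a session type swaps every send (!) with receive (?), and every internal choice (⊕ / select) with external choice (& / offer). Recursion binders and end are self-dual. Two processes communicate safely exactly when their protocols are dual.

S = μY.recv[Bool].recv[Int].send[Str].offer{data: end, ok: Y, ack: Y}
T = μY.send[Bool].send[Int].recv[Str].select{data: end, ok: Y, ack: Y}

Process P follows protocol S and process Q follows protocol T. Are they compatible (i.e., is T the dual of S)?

μY vs μY  ✓ (rec unchanged)
  recv[Bool] vs send[Bool]  ✓
    recv[Int] vs send[Int]  ✓
      send[Str] vs recv[Str]  ✓
        offer{data,ok,ack} vs select{data,ok,ack}  ✓ labels match
          [data]
            end vs end  ✓
          [ok]
            Y vs Y  ✓
          [ack]
            Y vs Y  ✓

YES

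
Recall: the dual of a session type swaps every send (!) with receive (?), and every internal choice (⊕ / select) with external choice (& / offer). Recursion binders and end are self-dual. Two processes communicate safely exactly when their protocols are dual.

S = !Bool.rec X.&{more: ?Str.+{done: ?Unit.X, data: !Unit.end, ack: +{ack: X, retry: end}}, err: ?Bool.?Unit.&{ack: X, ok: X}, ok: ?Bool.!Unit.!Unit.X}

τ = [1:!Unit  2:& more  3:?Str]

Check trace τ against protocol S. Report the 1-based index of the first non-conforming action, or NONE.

[1] got !Unit, protocol expects !Bool  ✗

1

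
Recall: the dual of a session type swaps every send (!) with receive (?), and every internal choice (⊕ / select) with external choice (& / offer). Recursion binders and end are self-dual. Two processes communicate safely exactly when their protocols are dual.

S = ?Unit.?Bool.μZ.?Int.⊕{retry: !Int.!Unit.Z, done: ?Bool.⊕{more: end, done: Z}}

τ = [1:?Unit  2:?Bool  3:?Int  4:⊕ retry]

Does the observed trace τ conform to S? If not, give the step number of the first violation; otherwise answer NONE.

@1 ?Unit  ✓  residual = ?Bool.μZ.…
@2 ?Bool  ✓  residual = μZ.…
@3 ?Int  ✓  residual = ⊕{retry: !Int.!Unit.μZ.…, done: ?Bool.⊕{more: end, done: μZ.…}}
@4 ⊕ retry  ✓  residual = !Int.!Unit.μZ.…
trace exhausted — no violation

NONE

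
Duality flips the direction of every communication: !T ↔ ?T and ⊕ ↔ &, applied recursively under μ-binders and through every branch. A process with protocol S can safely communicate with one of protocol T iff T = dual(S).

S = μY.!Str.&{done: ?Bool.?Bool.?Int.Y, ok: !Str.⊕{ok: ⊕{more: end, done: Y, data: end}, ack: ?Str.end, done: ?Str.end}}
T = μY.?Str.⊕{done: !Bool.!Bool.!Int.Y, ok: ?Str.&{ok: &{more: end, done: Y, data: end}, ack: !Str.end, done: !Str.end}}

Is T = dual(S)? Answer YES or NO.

YES

μY | μY  ✓ (binder kept)
  !Str | ?Str  ✓
    &{done,ok} | ⊕{done,ok}  ✓ label sets agree
      case done:
        ?Bool | !Bool  ✓
          ?Bool | !Bool  ✓
            ?Int | !Int  ✓
              Y | Y  ✓
      case ok:
        !Str | ?Str  ✓
          ⊕{ok,ack,done} | &{ok,ack,done}  ✓ label sets agree
            case ok:
              ⊕{more,done,data} | &{more,done,data}  ✓ label sets agree
                case more:
                  end | end  ✓
                case done:
                  Y | Y  ✓
                case data:
                  end | end  ✓
            case ack:
              ?Str | !Str  ✓
                end | end  ✓
            case done:
              ?Str | !Str  ✓
                end | end  ✓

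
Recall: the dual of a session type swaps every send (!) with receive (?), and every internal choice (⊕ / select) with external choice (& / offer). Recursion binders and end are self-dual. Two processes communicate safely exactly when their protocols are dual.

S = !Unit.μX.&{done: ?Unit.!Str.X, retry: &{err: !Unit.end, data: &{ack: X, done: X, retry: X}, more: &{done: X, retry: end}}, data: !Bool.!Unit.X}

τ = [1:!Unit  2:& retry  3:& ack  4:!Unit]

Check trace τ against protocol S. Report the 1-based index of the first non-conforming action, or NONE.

step 1: !Unit  match  residual = μX.…
step 2: & retry  match  residual = &{err: !Unit.end, data: &{ack: μX.…, done: μX.…, retry: μX.…}, more: &{done: μX.…, retry: end}}
step 3: got & ack, protocol expects & err or & data or & more  ✗

3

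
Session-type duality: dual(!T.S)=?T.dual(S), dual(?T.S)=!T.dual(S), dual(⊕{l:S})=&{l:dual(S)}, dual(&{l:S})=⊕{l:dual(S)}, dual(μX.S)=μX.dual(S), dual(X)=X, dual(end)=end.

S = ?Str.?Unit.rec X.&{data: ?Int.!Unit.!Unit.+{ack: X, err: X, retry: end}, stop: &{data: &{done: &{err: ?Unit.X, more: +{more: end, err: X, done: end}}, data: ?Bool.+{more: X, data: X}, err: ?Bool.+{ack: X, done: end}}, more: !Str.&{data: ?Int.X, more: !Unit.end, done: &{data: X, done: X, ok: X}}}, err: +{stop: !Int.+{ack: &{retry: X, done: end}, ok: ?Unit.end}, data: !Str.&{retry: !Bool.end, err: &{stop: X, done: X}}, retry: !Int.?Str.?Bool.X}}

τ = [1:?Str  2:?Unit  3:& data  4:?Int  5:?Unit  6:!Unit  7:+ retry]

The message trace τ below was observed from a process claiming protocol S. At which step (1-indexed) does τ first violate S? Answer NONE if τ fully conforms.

5

@1 ?Str  ✓  cont: ?Unit.rec X.…
@2 ?Unit  ✓  cont: rec X.…
@3 & data  ✓  cont: ?Int.!Unit.!Unit.+{ack: rec X.…, err: rec X.…, retry: end}
@4 ?Int  ✓  cont: !Unit.!Unit.+{ack: rec X.…, err: rec X.…, retry: end}
@5 got ?Unit, protocol expects !Unit  ✗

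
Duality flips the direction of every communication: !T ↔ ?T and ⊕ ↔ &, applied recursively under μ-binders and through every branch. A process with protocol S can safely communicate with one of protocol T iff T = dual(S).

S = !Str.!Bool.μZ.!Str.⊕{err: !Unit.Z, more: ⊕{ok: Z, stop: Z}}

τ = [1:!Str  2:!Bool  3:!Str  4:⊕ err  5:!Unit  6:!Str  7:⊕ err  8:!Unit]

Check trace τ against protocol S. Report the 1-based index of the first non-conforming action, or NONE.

[1] !Str  ✓  state: !Bool.μZ.…
[2] !Bool  ✓  state: μZ.…
[3] !Str  ✓  state: ⊕{err: !Unit.μZ.…, more: ⊕{ok: μZ.…, stop: μZ.…}}
[4] ⊕ err  ✓  state: !Unit.μZ.…
[5] !Unit  ✓  state: μZ.…
[6] !Str  ✓  state: ⊕{err: !Unit.μZ.…, more: ⊕{ok: μZ.…, stop: μZ.…}}
[7] ⊕ err  ✓  state: !Unit.μZ.…
[8] !Unit  ✓  state: μZ.…
all 8 steps conform

NONE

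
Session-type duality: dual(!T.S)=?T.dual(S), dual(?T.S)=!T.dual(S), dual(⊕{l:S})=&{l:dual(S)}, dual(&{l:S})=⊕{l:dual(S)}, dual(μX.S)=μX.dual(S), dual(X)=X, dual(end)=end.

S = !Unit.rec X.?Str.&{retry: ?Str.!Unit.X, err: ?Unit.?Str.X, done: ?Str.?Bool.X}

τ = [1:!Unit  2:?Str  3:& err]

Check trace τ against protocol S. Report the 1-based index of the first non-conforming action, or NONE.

NONE

@1 !Unit  ✓  state: rec X.…
@2 ?Str  ✓  state: &{retry: ?Str.!Unit.rec X.…, err: ?Unit.?Str.rec X.…, done: ?Str.?Bool.rec X.…}
@3 & err  ✓  state: ?Unit.?Str.rec X.…
all 3 steps conform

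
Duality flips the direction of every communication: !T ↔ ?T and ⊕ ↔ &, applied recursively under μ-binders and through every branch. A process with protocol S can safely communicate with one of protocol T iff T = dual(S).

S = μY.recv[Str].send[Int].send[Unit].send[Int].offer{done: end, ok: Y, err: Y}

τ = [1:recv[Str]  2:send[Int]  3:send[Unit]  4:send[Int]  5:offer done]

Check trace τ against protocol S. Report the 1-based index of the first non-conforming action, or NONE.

step 1: recv[Str]  ✓  now at send[Int].send[Unit].send[Int].offer{done: end, ok: μY.…, err: μY.…}
step 2: send[Int]  ✓  now at send[Unit].send[Int].offer{done: end, ok: μY.…, err: μY.…}
step 3: send[Unit]  ✓  now at send[Int].offer{done: end, ok: μY.…, err: μY.…}
step 4: send[Int]  ✓  now at offer{done: end, ok: μY.…, err: μY.…}
step 5: offer done  ✓  now at end
τ conforms to S (length 5)

NONE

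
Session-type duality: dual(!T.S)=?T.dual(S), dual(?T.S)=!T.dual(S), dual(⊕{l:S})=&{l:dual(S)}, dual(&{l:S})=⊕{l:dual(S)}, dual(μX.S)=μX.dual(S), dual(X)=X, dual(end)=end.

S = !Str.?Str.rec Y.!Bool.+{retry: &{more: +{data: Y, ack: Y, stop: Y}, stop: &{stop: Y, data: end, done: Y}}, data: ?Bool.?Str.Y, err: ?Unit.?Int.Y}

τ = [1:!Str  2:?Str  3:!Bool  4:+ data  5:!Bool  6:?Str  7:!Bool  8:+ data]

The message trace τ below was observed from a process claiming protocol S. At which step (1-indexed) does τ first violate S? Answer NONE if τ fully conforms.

5

@1 !Str  match  cont: ?Str.rec Y.…
@2 ?Str  match  cont: rec Y.…
@3 !Bool  match  cont: +{retry: &{more: +{data: rec Y.…, ack: rec Y.…, stop: rec Y.…}, stop: &{stop: rec Y.…, data: end, done: rec Y.…}}, data: ?Bool.?Str.rec Y.…, err: ?Unit.?Int.rec Y.…}
@4 + data  match  cont: ?Bool.?Str.rec Y.…
@5 got !Bool, protocol expects ?Bool  ✗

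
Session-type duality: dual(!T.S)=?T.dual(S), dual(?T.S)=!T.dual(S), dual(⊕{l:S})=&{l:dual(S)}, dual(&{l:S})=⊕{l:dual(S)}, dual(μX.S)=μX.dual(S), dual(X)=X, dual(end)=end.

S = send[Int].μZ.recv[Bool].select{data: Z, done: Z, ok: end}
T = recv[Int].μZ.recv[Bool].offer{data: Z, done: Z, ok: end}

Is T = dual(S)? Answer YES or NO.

send[Int] ‖ recv[Int]  ✓
  μZ ‖ μZ  ✓ (μ self-dual)
    recv[Bool] ‖ recv[Bool]  ✗ same direction on both sides — not dual

NO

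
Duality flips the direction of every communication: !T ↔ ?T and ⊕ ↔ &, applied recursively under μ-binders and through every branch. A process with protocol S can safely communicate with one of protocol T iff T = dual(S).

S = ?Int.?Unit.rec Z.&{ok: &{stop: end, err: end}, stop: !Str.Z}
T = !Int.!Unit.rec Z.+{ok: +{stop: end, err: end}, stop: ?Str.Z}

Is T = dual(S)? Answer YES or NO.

?Int vs !Int  ✓
  ?Unit vs !Unit  ✓
    rec Z vs rec Z  ✓ (μ self-dual)
      &{ok,stop} vs +{ok,stop}  ✓ labels match
        case ok:
          &{stop,err} vs +{stop,err}  ✓ labels match
            case stop:
              end vs end  ✓
            case err:
              end vs end  ✓
        case stop:
          !Str vs ?Str  ✓
            Z vs Z  ✓

YES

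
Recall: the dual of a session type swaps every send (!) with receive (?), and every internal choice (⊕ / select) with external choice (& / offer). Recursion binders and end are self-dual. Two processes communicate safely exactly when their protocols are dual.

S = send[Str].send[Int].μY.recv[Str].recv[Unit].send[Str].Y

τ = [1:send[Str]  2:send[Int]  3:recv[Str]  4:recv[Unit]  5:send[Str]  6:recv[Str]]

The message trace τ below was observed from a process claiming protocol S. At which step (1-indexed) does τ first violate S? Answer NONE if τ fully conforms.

step 1: send[Str]  ✓  residual = send[Int].μY.…
step 2: send[Int]  ✓  residual = μY.…
step 3: recv[Str]  ✓  residual = recv[Unit].send[Str].μY.…
step 4: recv[Unit]  ✓  residual = send[Str].μY.…
step 5: send[Str]  ✓  residual = μY.…
step 6: recv[Str]  ✓  residual = recv[Unit].send[Str].μY.…
τ conforms to S (length 6)

NONE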